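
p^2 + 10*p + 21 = (p + 3)*(p + 7)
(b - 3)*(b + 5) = b^2 + 2*b - 15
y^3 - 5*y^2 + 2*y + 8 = (y - 4)*(y - 2)*(y + 1)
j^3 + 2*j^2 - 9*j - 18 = (j - 3)*(j + 2)*(j + 3)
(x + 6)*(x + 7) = x^2 + 13*x + 42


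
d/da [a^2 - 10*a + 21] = 2*a - 10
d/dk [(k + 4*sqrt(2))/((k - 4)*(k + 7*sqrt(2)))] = (-(k - 4)*(k + 4*sqrt(2)) + (k - 4)*(k + 7*sqrt(2)) - (k + 4*sqrt(2))*(k + 7*sqrt(2)))/((k - 4)^2*(k + 7*sqrt(2))^2)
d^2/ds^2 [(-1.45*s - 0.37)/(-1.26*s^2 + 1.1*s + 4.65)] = ((2.2576 - 10.962*s)*(-1.26*s^2 + 1.1*s + 4.65) - (1.45*s + 0.37)*(2.52*s - 1.1)*(5.04*s - 2.2))/(-1.26*s^2 + 1.1*s + 4.65)^3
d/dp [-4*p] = -4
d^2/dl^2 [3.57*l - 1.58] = 0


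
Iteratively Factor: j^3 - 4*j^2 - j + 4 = (j - 4)*(j^2 - 1) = (j - 4)*(j + 1)*(j - 1)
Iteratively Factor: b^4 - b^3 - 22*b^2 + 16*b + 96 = (b - 4)*(b^3 + 3*b^2 - 10*b - 24) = (b - 4)*(b + 2)*(b^2 + b - 12) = (b - 4)*(b - 3)*(b + 2)*(b + 4)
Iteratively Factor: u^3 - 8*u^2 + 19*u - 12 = (u - 4)*(u^2 - 4*u + 3) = (u - 4)*(u - 1)*(u - 3)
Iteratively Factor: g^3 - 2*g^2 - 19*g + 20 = (g - 1)*(g^2 - g - 20) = (g - 1)*(g + 4)*(g - 5)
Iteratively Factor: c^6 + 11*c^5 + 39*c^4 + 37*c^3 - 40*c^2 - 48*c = (c + 1)*(c^5 + 10*c^4 + 29*c^3 + 8*c^2 - 48*c) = (c + 1)*(c + 4)*(c^4 + 6*c^3 + 5*c^2 - 12*c) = c*(c + 1)*(c + 4)*(c^3 + 6*c^2 + 5*c - 12) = c*(c - 1)*(c + 1)*(c + 4)*(c^2 + 7*c + 12) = c*(c - 1)*(c + 1)*(c + 4)^2*(c + 3)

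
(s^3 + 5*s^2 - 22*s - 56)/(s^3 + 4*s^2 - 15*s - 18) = (s^3 + 5*s^2 - 22*s - 56)/(s^3 + 4*s^2 - 15*s - 18)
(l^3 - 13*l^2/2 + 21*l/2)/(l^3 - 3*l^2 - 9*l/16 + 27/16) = 8*l*(2*l - 7)/(16*l^2 - 9)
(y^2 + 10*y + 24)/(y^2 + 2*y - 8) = (y + 6)/(y - 2)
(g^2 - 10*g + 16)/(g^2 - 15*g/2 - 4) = 2*(g - 2)/(2*g + 1)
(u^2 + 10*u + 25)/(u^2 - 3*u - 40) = (u + 5)/(u - 8)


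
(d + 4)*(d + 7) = d^2 + 11*d + 28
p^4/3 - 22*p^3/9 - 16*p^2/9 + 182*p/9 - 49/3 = (p/3 + 1)*(p - 7)*(p - 7/3)*(p - 1)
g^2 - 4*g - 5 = (g - 5)*(g + 1)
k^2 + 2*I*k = k*(k + 2*I)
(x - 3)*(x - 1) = x^2 - 4*x + 3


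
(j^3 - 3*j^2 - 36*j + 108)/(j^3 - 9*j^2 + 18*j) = (j + 6)/j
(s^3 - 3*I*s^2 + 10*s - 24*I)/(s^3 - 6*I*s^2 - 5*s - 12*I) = (s^2 + I*s + 6)/(s^2 - 2*I*s + 3)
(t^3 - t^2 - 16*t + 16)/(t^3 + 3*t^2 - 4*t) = (t - 4)/t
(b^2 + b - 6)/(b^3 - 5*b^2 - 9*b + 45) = (b - 2)/(b^2 - 8*b + 15)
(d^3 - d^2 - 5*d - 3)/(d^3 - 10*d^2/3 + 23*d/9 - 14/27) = 27*(d^3 - d^2 - 5*d - 3)/(27*d^3 - 90*d^2 + 69*d - 14)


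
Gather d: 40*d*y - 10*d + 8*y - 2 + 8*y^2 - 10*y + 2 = d*(40*y - 10) + 8*y^2 - 2*y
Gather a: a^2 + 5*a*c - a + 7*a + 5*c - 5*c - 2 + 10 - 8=a^2 + a*(5*c + 6)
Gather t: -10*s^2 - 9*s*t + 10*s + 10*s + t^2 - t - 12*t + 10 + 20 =-10*s^2 + 20*s + t^2 + t*(-9*s - 13) + 30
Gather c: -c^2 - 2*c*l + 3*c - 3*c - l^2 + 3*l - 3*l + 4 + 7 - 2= -c^2 - 2*c*l - l^2 + 9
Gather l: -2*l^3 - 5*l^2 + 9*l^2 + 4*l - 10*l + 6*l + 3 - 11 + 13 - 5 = -2*l^3 + 4*l^2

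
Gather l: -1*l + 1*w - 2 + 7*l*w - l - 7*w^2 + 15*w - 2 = l*(7*w - 2) - 7*w^2 + 16*w - 4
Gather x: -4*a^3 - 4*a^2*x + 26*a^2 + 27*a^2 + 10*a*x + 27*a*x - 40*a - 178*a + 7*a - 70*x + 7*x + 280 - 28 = -4*a^3 + 53*a^2 - 211*a + x*(-4*a^2 + 37*a - 63) + 252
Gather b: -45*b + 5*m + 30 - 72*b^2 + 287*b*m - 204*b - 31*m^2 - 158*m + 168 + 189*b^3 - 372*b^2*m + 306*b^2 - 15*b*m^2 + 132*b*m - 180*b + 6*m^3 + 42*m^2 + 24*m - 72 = 189*b^3 + b^2*(234 - 372*m) + b*(-15*m^2 + 419*m - 429) + 6*m^3 + 11*m^2 - 129*m + 126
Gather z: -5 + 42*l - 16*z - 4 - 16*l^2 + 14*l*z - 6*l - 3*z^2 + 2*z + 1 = -16*l^2 + 36*l - 3*z^2 + z*(14*l - 14) - 8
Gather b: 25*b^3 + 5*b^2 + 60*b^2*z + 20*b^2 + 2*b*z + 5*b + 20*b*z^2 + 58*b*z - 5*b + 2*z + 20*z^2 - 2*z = 25*b^3 + b^2*(60*z + 25) + b*(20*z^2 + 60*z) + 20*z^2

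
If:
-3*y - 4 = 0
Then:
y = -4/3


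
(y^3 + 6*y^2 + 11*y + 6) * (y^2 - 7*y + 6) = y^5 - y^4 - 25*y^3 - 35*y^2 + 24*y + 36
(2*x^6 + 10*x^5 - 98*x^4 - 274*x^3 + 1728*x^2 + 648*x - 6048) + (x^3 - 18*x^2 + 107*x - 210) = 2*x^6 + 10*x^5 - 98*x^4 - 273*x^3 + 1710*x^2 + 755*x - 6258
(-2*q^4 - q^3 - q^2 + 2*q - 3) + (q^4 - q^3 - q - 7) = -q^4 - 2*q^3 - q^2 + q - 10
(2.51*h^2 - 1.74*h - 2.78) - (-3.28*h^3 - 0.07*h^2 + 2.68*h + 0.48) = 3.28*h^3 + 2.58*h^2 - 4.42*h - 3.26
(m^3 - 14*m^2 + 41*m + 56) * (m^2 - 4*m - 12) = m^5 - 18*m^4 + 85*m^3 + 60*m^2 - 716*m - 672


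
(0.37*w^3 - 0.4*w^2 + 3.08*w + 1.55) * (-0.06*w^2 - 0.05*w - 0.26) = -0.0222*w^5 + 0.0055*w^4 - 0.261*w^3 - 0.143*w^2 - 0.8783*w - 0.403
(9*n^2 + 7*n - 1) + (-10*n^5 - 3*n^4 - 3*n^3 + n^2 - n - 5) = -10*n^5 - 3*n^4 - 3*n^3 + 10*n^2 + 6*n - 6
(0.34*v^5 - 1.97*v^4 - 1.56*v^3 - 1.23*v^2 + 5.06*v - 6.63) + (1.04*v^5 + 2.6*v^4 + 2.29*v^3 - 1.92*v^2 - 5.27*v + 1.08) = 1.38*v^5 + 0.63*v^4 + 0.73*v^3 - 3.15*v^2 - 0.21*v - 5.55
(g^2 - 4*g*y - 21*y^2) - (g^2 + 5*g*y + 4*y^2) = -9*g*y - 25*y^2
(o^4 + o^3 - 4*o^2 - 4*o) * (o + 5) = o^5 + 6*o^4 + o^3 - 24*o^2 - 20*o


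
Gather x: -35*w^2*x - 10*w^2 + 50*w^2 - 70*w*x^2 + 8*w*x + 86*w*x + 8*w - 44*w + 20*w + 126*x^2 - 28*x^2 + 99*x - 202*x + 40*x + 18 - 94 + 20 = 40*w^2 - 16*w + x^2*(98 - 70*w) + x*(-35*w^2 + 94*w - 63) - 56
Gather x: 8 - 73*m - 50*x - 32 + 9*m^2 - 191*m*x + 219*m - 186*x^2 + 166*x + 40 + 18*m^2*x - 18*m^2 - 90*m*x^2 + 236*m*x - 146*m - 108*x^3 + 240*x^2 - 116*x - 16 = -9*m^2 - 108*x^3 + x^2*(54 - 90*m) + x*(18*m^2 + 45*m)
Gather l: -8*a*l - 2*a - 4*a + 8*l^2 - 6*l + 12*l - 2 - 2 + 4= -6*a + 8*l^2 + l*(6 - 8*a)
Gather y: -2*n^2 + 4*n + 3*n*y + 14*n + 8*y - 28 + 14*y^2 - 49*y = -2*n^2 + 18*n + 14*y^2 + y*(3*n - 41) - 28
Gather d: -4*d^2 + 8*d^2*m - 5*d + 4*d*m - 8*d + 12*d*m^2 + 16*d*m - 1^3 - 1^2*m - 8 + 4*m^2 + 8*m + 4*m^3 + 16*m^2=d^2*(8*m - 4) + d*(12*m^2 + 20*m - 13) + 4*m^3 + 20*m^2 + 7*m - 9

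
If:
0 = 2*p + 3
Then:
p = -3/2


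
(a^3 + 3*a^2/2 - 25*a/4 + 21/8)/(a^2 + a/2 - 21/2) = (a^2 - 2*a + 3/4)/(a - 3)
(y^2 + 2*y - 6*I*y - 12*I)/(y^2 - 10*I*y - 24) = (y + 2)/(y - 4*I)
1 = 1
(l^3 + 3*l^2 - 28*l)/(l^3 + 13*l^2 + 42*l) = (l - 4)/(l + 6)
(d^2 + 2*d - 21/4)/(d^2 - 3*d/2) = (d + 7/2)/d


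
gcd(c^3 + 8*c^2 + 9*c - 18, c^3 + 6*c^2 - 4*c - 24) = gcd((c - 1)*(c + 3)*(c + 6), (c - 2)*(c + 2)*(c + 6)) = c + 6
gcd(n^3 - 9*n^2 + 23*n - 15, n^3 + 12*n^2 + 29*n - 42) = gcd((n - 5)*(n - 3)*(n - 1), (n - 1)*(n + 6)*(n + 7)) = n - 1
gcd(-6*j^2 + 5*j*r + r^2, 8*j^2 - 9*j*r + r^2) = -j + r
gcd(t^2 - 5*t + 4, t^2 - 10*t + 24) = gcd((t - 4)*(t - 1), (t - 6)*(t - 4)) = t - 4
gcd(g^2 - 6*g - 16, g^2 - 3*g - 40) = g - 8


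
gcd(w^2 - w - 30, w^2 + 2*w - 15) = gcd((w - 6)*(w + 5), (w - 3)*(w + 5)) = w + 5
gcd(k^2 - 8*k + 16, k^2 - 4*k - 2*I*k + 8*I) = k - 4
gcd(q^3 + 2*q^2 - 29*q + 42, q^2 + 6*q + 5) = 1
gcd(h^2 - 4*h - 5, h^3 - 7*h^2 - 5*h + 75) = h - 5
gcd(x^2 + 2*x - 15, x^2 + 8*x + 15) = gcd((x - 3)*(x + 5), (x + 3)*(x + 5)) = x + 5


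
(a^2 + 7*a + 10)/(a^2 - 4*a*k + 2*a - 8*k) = (a + 5)/(a - 4*k)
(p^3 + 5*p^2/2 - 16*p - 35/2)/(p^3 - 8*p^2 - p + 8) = (2*p^2 + 3*p - 35)/(2*(p^2 - 9*p + 8))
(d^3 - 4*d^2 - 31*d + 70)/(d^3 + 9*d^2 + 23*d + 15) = (d^2 - 9*d + 14)/(d^2 + 4*d + 3)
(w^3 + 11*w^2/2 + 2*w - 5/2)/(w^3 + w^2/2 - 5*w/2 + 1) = (w^2 + 6*w + 5)/(w^2 + w - 2)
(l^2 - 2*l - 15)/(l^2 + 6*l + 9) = (l - 5)/(l + 3)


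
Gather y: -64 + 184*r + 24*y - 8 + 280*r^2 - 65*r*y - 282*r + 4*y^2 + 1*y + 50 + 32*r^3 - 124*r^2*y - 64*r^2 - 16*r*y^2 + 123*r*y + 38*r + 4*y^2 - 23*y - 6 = 32*r^3 + 216*r^2 - 60*r + y^2*(8 - 16*r) + y*(-124*r^2 + 58*r + 2) - 28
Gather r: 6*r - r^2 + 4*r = -r^2 + 10*r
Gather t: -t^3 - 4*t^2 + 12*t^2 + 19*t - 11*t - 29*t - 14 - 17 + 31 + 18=-t^3 + 8*t^2 - 21*t + 18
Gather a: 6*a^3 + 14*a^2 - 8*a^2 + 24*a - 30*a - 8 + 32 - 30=6*a^3 + 6*a^2 - 6*a - 6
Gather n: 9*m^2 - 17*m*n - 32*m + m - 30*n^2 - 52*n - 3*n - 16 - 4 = 9*m^2 - 31*m - 30*n^2 + n*(-17*m - 55) - 20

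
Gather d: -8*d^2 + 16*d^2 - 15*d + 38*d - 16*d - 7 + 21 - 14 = 8*d^2 + 7*d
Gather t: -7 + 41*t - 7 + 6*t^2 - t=6*t^2 + 40*t - 14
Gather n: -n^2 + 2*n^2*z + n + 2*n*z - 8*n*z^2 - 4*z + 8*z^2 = n^2*(2*z - 1) + n*(-8*z^2 + 2*z + 1) + 8*z^2 - 4*z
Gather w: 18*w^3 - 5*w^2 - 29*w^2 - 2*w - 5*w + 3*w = 18*w^3 - 34*w^2 - 4*w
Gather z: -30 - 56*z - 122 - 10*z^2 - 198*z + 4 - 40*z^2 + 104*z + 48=-50*z^2 - 150*z - 100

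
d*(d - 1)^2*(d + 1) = d^4 - d^3 - d^2 + d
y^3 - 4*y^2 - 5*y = y*(y - 5)*(y + 1)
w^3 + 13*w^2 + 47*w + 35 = (w + 1)*(w + 5)*(w + 7)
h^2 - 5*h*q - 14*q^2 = (h - 7*q)*(h + 2*q)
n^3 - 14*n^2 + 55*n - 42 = (n - 7)*(n - 6)*(n - 1)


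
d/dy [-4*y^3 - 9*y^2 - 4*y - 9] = -12*y^2 - 18*y - 4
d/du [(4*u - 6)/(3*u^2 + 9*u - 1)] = 2*(-6*u^2 + 18*u + 25)/(9*u^4 + 54*u^3 + 75*u^2 - 18*u + 1)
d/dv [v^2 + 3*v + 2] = 2*v + 3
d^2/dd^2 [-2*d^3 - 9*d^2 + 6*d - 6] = -12*d - 18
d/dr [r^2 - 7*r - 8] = 2*r - 7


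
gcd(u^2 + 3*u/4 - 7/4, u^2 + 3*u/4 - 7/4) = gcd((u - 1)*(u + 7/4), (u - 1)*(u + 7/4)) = u^2 + 3*u/4 - 7/4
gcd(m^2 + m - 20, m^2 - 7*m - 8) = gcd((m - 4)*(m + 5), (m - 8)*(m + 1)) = 1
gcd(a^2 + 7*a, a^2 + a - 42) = a + 7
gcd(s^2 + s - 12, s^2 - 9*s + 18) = s - 3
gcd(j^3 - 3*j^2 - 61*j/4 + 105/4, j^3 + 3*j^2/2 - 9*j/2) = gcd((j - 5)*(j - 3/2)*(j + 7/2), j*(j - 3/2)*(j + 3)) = j - 3/2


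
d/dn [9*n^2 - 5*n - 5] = 18*n - 5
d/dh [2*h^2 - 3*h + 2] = 4*h - 3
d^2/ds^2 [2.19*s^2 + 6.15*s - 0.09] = 4.38000000000000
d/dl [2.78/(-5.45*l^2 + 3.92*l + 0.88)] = (30.302*l - 10.8976)/(-5.45*l^2 + 3.92*l + 0.88)^2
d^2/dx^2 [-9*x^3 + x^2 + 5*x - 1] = 2 - 54*x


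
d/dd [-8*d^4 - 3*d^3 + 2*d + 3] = -32*d^3 - 9*d^2 + 2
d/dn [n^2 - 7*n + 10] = 2*n - 7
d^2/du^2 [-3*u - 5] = 0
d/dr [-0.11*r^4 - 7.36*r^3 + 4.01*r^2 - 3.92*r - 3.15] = -0.44*r^3 - 22.08*r^2 + 8.02*r - 3.92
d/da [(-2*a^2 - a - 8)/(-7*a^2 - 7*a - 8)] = (7*a^2 - 80*a - 48)/(49*a^4 + 98*a^3 + 161*a^2 + 112*a + 64)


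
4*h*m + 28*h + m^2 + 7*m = (4*h + m)*(m + 7)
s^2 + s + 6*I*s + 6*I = (s + 1)*(s + 6*I)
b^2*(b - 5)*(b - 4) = b^4 - 9*b^3 + 20*b^2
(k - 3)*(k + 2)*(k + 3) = k^3 + 2*k^2 - 9*k - 18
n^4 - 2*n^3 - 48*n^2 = n^2*(n - 8)*(n + 6)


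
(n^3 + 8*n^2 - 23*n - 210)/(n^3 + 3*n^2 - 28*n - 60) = (n + 7)/(n + 2)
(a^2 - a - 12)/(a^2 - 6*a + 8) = (a + 3)/(a - 2)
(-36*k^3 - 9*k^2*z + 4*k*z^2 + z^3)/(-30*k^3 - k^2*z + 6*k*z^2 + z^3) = (-12*k^2 + k*z + z^2)/(-10*k^2 + 3*k*z + z^2)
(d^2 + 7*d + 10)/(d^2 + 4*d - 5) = (d + 2)/(d - 1)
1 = 1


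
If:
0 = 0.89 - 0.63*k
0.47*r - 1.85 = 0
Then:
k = 1.41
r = 3.94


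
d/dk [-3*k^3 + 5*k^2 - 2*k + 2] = -9*k^2 + 10*k - 2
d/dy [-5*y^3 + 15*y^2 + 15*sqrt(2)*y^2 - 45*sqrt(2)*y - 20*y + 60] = -15*y^2 + 30*y + 30*sqrt(2)*y - 45*sqrt(2) - 20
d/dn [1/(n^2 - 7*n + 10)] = (7 - 2*n)/(n^2 - 7*n + 10)^2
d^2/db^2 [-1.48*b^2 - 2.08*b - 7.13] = -2.96000000000000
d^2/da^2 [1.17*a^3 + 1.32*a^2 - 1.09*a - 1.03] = 7.02*a + 2.64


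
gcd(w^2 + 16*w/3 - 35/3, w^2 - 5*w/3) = w - 5/3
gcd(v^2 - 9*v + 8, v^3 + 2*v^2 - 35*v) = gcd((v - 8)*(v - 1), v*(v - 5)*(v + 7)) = 1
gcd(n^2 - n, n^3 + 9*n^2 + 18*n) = n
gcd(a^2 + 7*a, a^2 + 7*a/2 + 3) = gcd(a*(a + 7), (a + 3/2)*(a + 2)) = 1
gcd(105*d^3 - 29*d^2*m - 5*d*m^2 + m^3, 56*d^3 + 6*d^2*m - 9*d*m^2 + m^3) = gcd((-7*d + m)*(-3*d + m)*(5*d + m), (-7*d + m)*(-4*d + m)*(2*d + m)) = 7*d - m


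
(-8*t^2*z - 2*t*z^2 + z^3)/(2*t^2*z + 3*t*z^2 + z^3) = (-4*t + z)/(t + z)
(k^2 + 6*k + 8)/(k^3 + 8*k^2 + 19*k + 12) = (k + 2)/(k^2 + 4*k + 3)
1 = 1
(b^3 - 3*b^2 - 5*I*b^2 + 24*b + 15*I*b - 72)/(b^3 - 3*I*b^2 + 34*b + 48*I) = (b - 3)/(b + 2*I)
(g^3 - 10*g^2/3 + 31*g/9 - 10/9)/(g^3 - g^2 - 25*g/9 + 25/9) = (3*g - 2)/(3*g + 5)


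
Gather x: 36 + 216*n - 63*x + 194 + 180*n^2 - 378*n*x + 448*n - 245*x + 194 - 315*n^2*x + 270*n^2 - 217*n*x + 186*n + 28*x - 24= 450*n^2 + 850*n + x*(-315*n^2 - 595*n - 280) + 400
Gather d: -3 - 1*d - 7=-d - 10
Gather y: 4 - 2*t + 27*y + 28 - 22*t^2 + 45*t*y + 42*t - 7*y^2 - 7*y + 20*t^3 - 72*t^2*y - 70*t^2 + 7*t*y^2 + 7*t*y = 20*t^3 - 92*t^2 + 40*t + y^2*(7*t - 7) + y*(-72*t^2 + 52*t + 20) + 32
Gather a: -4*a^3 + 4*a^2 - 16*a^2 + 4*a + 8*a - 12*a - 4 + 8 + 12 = -4*a^3 - 12*a^2 + 16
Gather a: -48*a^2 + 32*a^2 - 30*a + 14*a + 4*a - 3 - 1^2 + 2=-16*a^2 - 12*a - 2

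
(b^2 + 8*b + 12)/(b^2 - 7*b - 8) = (b^2 + 8*b + 12)/(b^2 - 7*b - 8)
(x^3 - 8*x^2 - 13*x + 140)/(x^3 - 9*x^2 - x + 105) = (x + 4)/(x + 3)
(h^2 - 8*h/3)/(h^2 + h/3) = (3*h - 8)/(3*h + 1)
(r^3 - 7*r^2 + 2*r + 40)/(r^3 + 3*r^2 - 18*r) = (r^3 - 7*r^2 + 2*r + 40)/(r*(r^2 + 3*r - 18))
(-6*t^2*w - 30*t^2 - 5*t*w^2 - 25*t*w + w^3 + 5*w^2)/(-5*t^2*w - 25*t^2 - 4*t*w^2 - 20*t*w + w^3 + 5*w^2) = (6*t - w)/(5*t - w)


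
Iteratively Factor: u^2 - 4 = (u + 2)*(u - 2)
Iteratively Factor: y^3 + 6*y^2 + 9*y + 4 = (y + 1)*(y^2 + 5*y + 4) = (y + 1)*(y + 4)*(y + 1)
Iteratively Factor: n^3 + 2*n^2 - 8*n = (n + 4)*(n^2 - 2*n) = n*(n + 4)*(n - 2)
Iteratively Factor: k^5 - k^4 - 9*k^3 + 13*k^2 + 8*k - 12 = (k + 1)*(k^4 - 2*k^3 - 7*k^2 + 20*k - 12) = (k - 1)*(k + 1)*(k^3 - k^2 - 8*k + 12) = (k - 2)*(k - 1)*(k + 1)*(k^2 + k - 6) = (k - 2)*(k - 1)*(k + 1)*(k + 3)*(k - 2)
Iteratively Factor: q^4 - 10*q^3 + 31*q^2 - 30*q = (q - 5)*(q^3 - 5*q^2 + 6*q) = (q - 5)*(q - 3)*(q^2 - 2*q) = q*(q - 5)*(q - 3)*(q - 2)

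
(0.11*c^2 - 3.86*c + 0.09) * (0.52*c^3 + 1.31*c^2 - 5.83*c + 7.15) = 0.0572*c^5 - 1.8631*c^4 - 5.6511*c^3 + 23.4082*c^2 - 28.1237*c + 0.6435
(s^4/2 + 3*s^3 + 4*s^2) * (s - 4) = s^5/2 + s^4 - 8*s^3 - 16*s^2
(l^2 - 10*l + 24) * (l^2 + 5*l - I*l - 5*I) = l^4 - 5*l^3 - I*l^3 - 26*l^2 + 5*I*l^2 + 120*l + 26*I*l - 120*I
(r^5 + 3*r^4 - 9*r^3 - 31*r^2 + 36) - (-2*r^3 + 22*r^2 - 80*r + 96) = r^5 + 3*r^4 - 7*r^3 - 53*r^2 + 80*r - 60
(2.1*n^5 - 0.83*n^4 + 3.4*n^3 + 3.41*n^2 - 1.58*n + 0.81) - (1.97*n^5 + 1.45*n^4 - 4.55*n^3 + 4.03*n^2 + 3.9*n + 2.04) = 0.13*n^5 - 2.28*n^4 + 7.95*n^3 - 0.62*n^2 - 5.48*n - 1.23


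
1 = 1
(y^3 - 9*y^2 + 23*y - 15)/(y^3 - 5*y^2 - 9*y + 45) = (y - 1)/(y + 3)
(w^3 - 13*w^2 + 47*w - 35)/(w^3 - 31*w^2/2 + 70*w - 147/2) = 2*(w^2 - 6*w + 5)/(2*w^2 - 17*w + 21)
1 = 1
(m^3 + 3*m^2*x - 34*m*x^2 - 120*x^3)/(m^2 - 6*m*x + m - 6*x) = (m^2 + 9*m*x + 20*x^2)/(m + 1)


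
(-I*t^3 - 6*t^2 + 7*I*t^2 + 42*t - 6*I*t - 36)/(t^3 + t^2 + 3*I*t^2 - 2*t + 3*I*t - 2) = (-I*t^3 + t^2*(-6 + 7*I) + 6*t*(7 - I) - 36)/(t^3 + t^2*(1 + 3*I) + t*(-2 + 3*I) - 2)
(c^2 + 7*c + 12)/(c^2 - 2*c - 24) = (c + 3)/(c - 6)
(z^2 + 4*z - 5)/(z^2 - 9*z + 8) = (z + 5)/(z - 8)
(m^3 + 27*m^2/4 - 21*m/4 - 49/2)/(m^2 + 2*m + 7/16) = 4*(m^2 + 5*m - 14)/(4*m + 1)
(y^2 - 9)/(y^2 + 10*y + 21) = (y - 3)/(y + 7)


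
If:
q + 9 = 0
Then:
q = -9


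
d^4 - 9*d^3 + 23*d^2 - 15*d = d*(d - 5)*(d - 3)*(d - 1)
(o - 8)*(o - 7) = o^2 - 15*o + 56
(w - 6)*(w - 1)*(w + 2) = w^3 - 5*w^2 - 8*w + 12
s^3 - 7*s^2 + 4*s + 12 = (s - 6)*(s - 2)*(s + 1)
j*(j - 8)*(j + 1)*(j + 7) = j^4 - 57*j^2 - 56*j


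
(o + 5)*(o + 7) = o^2 + 12*o + 35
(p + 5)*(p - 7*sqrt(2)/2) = p^2 - 7*sqrt(2)*p/2 + 5*p - 35*sqrt(2)/2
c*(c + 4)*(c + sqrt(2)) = c^3 + sqrt(2)*c^2 + 4*c^2 + 4*sqrt(2)*c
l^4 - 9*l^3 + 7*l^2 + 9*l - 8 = (l - 8)*(l - 1)^2*(l + 1)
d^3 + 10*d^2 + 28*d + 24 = (d + 2)^2*(d + 6)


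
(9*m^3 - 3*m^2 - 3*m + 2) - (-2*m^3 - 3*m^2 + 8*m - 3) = 11*m^3 - 11*m + 5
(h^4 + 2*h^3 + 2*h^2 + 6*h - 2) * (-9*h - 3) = -9*h^5 - 21*h^4 - 24*h^3 - 60*h^2 + 6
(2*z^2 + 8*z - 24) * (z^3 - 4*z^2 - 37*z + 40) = 2*z^5 - 130*z^3 - 120*z^2 + 1208*z - 960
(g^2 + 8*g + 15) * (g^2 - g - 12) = g^4 + 7*g^3 - 5*g^2 - 111*g - 180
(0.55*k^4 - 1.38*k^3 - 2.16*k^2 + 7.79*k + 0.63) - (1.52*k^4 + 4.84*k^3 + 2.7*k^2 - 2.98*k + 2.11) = -0.97*k^4 - 6.22*k^3 - 4.86*k^2 + 10.77*k - 1.48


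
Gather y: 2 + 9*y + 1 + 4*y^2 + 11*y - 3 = 4*y^2 + 20*y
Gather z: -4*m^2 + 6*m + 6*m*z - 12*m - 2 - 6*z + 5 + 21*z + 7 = -4*m^2 - 6*m + z*(6*m + 15) + 10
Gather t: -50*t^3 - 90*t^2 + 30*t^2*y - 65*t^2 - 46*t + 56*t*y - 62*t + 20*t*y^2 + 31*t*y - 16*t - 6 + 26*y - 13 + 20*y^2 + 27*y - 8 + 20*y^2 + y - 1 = -50*t^3 + t^2*(30*y - 155) + t*(20*y^2 + 87*y - 124) + 40*y^2 + 54*y - 28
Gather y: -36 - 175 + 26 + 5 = -180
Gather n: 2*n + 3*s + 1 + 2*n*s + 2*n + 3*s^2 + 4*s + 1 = n*(2*s + 4) + 3*s^2 + 7*s + 2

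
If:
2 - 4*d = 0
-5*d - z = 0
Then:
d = 1/2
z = -5/2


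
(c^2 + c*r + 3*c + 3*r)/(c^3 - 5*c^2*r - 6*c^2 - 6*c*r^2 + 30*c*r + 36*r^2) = (-c - 3)/(-c^2 + 6*c*r + 6*c - 36*r)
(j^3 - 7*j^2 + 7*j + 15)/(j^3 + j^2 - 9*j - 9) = (j - 5)/(j + 3)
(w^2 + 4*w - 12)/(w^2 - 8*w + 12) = (w + 6)/(w - 6)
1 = 1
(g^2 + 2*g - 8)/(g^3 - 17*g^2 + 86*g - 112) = (g + 4)/(g^2 - 15*g + 56)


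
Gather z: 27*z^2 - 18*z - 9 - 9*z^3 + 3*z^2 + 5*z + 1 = -9*z^3 + 30*z^2 - 13*z - 8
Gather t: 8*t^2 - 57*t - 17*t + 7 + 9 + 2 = 8*t^2 - 74*t + 18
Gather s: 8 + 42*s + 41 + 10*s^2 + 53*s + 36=10*s^2 + 95*s + 85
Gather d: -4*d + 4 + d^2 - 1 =d^2 - 4*d + 3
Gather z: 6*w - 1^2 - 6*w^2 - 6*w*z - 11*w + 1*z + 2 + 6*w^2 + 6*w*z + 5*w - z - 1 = 0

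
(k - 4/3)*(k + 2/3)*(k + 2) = k^3 + 4*k^2/3 - 20*k/9 - 16/9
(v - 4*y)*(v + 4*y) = v^2 - 16*y^2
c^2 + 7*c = c*(c + 7)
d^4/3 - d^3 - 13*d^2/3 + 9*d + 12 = (d/3 + 1)*(d - 4)*(d - 3)*(d + 1)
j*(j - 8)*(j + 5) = j^3 - 3*j^2 - 40*j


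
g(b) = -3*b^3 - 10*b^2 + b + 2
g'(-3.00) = -20.00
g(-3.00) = -10.00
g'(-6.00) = -203.00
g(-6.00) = 284.00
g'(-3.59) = -43.19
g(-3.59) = 8.33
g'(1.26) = -38.49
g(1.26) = -18.62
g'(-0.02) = 1.40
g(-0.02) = 1.98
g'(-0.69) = 10.52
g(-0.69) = -2.47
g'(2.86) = -129.82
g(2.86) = -147.12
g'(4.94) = -317.43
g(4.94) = -598.76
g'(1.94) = -71.67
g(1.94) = -55.60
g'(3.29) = -162.22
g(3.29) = -209.78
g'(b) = -9*b^2 - 20*b + 1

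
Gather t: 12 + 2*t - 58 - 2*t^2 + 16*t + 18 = -2*t^2 + 18*t - 28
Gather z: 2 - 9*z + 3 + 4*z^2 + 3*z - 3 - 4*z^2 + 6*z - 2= 0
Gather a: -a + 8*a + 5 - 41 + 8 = 7*a - 28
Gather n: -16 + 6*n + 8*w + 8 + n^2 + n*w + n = n^2 + n*(w + 7) + 8*w - 8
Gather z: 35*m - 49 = 35*m - 49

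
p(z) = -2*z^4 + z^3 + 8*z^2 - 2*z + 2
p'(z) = -8*z^3 + 3*z^2 + 16*z - 2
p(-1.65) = 7.76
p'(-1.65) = 15.70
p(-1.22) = 10.10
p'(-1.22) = -2.53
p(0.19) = 1.91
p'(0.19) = 1.09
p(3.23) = -104.99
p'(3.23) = -188.61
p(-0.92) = 8.40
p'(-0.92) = -7.95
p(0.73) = 4.62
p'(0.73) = 8.17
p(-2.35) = -23.09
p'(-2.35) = 80.79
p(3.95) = -306.33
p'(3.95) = -385.03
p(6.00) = -2098.00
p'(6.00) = -1526.00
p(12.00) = -38614.00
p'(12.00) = -13202.00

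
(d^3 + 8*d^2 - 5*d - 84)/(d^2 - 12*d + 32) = (d^3 + 8*d^2 - 5*d - 84)/(d^2 - 12*d + 32)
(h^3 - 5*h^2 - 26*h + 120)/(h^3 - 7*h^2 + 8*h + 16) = (h^2 - h - 30)/(h^2 - 3*h - 4)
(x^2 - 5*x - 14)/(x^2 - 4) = (x - 7)/(x - 2)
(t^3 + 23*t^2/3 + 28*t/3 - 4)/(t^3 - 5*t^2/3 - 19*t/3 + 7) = (3*t^3 + 23*t^2 + 28*t - 12)/(3*t^3 - 5*t^2 - 19*t + 21)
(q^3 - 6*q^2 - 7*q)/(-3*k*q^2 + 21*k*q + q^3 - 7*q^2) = (q + 1)/(-3*k + q)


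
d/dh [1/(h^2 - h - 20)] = (1 - 2*h)/(-h^2 + h + 20)^2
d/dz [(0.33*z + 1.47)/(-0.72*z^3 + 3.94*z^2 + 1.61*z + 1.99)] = (0.4752*z^3 + 1.875*z^2 - 11.5836*z - 1.71)/(0.5184*z^6 - 5.6736*z^5 + 13.2052*z^4 + 9.8212*z^3 + 18.2733*z^2 + 6.4078*z + 3.9601)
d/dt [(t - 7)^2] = 2*t - 14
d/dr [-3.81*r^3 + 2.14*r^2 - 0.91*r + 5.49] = -11.43*r^2 + 4.28*r - 0.91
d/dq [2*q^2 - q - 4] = 4*q - 1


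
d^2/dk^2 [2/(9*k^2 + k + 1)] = 4*(-81*k^2 - 9*k + (18*k + 1)^2 - 9)/(9*k^2 + k + 1)^3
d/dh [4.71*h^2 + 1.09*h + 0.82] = 9.42*h + 1.09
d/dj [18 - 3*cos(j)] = 3*sin(j)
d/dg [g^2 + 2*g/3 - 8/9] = 2*g + 2/3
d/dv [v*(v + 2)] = 2*v + 2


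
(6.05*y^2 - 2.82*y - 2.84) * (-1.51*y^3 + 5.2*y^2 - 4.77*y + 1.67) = -9.1355*y^5 + 35.7182*y^4 - 39.2341*y^3 + 8.7869*y^2 + 8.8374*y - 4.7428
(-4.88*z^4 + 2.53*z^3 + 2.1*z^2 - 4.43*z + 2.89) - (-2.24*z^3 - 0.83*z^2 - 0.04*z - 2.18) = -4.88*z^4 + 4.77*z^3 + 2.93*z^2 - 4.39*z + 5.07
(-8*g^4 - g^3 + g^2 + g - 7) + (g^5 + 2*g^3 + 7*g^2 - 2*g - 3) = g^5 - 8*g^4 + g^3 + 8*g^2 - g - 10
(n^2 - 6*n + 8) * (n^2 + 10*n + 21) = n^4 + 4*n^3 - 31*n^2 - 46*n + 168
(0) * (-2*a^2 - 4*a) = 0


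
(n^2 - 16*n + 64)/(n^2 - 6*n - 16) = (n - 8)/(n + 2)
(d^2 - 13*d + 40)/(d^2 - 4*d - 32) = (d - 5)/(d + 4)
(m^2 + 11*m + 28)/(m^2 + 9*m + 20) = (m + 7)/(m + 5)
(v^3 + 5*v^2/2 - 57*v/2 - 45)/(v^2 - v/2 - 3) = (v^2 + v - 30)/(v - 2)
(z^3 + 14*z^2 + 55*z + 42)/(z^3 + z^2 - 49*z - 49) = (z + 6)/(z - 7)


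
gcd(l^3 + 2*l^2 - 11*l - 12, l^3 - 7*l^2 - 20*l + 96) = l^2 + l - 12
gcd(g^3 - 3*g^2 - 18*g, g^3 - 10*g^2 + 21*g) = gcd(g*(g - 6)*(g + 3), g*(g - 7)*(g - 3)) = g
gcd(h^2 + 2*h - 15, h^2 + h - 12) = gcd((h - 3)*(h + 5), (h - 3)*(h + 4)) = h - 3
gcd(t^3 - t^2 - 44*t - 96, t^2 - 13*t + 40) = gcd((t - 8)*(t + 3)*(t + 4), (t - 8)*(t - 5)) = t - 8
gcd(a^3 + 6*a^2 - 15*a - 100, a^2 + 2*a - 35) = 1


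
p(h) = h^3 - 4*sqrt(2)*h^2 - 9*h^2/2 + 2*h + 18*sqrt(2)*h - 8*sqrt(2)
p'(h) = 3*h^2 - 8*sqrt(2)*h - 9*h + 2 + 18*sqrt(2)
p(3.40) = 3.93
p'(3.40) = -6.93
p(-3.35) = -254.87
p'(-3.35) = 129.17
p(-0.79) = -39.84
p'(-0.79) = 45.38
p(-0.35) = -22.21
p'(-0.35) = 34.93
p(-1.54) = -81.34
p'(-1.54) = 65.85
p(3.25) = 4.96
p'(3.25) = -6.88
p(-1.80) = -99.47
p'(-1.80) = 73.74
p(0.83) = 5.05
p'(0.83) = 12.66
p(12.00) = 583.57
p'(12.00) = 215.69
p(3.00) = 6.64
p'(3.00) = -6.49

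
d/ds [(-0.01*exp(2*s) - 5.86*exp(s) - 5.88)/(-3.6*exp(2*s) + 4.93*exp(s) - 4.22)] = (-21.1453*exp(2*s) - 42.2516*exp(s) + 53.7176)*exp(s)/(12.96*exp(4*s) - 35.496*exp(3*s) + 54.6889*exp(2*s) - 41.6092*exp(s) + 17.8084)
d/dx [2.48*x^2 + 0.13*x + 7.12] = 4.96*x + 0.13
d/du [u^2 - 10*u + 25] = 2*u - 10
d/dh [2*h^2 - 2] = 4*h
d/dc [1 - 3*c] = -3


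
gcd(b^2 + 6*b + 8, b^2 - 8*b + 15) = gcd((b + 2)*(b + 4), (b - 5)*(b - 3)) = 1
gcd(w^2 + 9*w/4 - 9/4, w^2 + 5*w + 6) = w + 3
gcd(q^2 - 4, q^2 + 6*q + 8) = q + 2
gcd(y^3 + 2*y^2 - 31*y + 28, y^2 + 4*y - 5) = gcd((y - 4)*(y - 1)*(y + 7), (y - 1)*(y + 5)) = y - 1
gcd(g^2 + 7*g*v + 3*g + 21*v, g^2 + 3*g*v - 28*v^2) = g + 7*v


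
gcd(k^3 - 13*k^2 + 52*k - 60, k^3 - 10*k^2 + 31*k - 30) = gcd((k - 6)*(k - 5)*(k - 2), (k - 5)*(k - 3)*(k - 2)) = k^2 - 7*k + 10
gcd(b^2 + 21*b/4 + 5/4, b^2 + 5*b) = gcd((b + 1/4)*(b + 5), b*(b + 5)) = b + 5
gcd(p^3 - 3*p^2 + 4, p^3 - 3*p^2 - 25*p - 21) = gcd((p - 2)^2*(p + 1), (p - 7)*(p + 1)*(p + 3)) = p + 1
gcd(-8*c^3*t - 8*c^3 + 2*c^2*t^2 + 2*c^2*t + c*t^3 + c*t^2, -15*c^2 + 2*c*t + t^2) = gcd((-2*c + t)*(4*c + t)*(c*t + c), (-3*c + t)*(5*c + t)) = 1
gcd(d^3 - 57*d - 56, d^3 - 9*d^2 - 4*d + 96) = d - 8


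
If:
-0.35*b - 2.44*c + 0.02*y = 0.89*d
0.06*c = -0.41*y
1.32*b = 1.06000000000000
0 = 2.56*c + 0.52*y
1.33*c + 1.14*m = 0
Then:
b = 0.80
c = 0.00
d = -0.32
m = 0.00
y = 0.00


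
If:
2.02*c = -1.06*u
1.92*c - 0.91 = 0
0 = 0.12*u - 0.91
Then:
No Solution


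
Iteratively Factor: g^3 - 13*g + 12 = (g - 3)*(g^2 + 3*g - 4) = (g - 3)*(g + 4)*(g - 1)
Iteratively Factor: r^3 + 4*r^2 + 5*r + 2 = (r + 1)*(r^2 + 3*r + 2) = (r + 1)^2*(r + 2)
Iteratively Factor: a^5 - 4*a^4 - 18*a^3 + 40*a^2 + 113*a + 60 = (a + 1)*(a^4 - 5*a^3 - 13*a^2 + 53*a + 60) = (a + 1)*(a + 3)*(a^3 - 8*a^2 + 11*a + 20) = (a - 5)*(a + 1)*(a + 3)*(a^2 - 3*a - 4) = (a - 5)*(a - 4)*(a + 1)*(a + 3)*(a + 1)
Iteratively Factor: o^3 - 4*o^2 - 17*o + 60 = (o - 5)*(o^2 + o - 12) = (o - 5)*(o - 3)*(o + 4)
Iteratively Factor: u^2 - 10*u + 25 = (u - 5)*(u - 5)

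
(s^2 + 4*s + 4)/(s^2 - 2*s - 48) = (s^2 + 4*s + 4)/(s^2 - 2*s - 48)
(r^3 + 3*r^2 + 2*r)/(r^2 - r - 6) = r*(r + 1)/(r - 3)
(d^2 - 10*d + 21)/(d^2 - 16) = (d^2 - 10*d + 21)/(d^2 - 16)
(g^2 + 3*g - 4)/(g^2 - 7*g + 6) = (g + 4)/(g - 6)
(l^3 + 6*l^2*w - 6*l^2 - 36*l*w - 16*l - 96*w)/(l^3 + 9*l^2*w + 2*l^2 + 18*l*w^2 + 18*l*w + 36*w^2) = (l - 8)/(l + 3*w)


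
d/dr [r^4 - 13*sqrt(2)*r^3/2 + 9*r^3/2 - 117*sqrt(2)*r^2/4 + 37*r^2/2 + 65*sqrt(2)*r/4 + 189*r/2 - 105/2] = 4*r^3 - 39*sqrt(2)*r^2/2 + 27*r^2/2 - 117*sqrt(2)*r/2 + 37*r + 65*sqrt(2)/4 + 189/2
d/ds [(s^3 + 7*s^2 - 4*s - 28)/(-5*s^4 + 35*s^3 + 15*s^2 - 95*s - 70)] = (s^3 + 17*s^2 - 7*s - 119)/(5*(s^5 - 11*s^4 + 10*s^3 + 106*s^2 + 133*s + 49))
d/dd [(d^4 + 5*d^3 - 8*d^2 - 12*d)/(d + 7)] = (3*d^4 + 38*d^3 + 97*d^2 - 112*d - 84)/(d^2 + 14*d + 49)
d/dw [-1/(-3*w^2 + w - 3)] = (1 - 6*w)/(3*w^2 - w + 3)^2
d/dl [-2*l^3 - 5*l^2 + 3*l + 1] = -6*l^2 - 10*l + 3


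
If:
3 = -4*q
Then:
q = -3/4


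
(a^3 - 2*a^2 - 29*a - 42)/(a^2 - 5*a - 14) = a + 3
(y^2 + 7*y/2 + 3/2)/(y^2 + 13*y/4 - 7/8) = 4*(2*y^2 + 7*y + 3)/(8*y^2 + 26*y - 7)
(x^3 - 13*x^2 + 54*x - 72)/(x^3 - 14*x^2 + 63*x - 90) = (x - 4)/(x - 5)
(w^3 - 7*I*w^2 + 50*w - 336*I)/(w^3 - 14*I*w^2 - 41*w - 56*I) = (w^2 + I*w + 42)/(w^2 - 6*I*w + 7)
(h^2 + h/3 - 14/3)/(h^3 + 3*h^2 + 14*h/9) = 3*(h - 2)/(h*(3*h + 2))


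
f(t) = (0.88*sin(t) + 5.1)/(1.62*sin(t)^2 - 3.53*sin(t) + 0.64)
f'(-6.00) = 274.87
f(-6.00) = -24.32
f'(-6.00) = 274.87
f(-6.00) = -24.32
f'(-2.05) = -0.58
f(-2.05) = 0.86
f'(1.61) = -0.02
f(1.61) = -4.71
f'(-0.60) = 2.28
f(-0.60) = 1.46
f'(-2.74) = -4.44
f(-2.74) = 2.10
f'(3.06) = -130.13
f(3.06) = 14.24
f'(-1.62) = -0.05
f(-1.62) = 0.73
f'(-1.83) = -0.27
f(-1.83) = 0.76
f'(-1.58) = -0.01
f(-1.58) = 0.73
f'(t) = (-3.24*sin(t)*cos(t) + 3.53*cos(t))*(0.88*sin(t) + 5.1)/(1.62*sin(t)^2 - 3.53*sin(t) + 0.64)^2 + 0.88*cos(t)/(1.62*sin(t)^2 - 3.53*sin(t) + 0.64)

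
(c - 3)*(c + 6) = c^2 + 3*c - 18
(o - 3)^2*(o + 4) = o^3 - 2*o^2 - 15*o + 36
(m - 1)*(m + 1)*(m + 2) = m^3 + 2*m^2 - m - 2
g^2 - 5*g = g*(g - 5)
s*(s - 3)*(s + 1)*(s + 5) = s^4 + 3*s^3 - 13*s^2 - 15*s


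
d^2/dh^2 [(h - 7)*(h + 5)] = 2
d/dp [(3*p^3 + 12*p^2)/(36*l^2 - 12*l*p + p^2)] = 3*p*(-18*l*p - 48*l + p^2)/(-216*l^3 + 108*l^2*p - 18*l*p^2 + p^3)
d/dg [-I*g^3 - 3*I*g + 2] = 3*I*(-g^2 - 1)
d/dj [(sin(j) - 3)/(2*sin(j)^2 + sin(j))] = (12*sin(j) + cos(2*j) + 2)*cos(j)/((2*sin(j) + 1)^2*sin(j)^2)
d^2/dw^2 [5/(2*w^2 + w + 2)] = 10*(-4*w^2 - 2*w + (4*w + 1)^2 - 4)/(2*w^2 + w + 2)^3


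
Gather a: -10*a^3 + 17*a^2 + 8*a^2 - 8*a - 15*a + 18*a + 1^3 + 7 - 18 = -10*a^3 + 25*a^2 - 5*a - 10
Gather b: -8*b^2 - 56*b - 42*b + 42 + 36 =-8*b^2 - 98*b + 78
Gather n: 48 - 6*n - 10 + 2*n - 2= 36 - 4*n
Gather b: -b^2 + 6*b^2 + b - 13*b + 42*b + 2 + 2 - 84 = 5*b^2 + 30*b - 80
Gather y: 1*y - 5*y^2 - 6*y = -5*y^2 - 5*y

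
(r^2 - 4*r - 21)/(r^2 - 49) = (r + 3)/(r + 7)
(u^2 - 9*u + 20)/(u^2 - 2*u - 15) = (u - 4)/(u + 3)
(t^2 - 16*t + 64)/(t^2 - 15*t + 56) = (t - 8)/(t - 7)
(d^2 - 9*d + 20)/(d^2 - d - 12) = (d - 5)/(d + 3)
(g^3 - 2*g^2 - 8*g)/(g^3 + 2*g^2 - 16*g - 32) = g/(g + 4)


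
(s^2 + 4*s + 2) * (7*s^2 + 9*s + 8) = 7*s^4 + 37*s^3 + 58*s^2 + 50*s + 16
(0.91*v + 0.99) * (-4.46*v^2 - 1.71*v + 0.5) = -4.0586*v^3 - 5.9715*v^2 - 1.2379*v + 0.495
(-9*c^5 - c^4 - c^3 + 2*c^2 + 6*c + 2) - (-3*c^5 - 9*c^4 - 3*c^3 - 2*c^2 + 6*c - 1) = -6*c^5 + 8*c^4 + 2*c^3 + 4*c^2 + 3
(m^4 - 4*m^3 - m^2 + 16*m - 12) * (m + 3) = m^5 - m^4 - 13*m^3 + 13*m^2 + 36*m - 36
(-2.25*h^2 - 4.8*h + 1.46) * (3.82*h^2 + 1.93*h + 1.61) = -8.595*h^4 - 22.6785*h^3 - 7.3093*h^2 - 4.9102*h + 2.3506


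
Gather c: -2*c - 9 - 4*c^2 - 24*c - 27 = -4*c^2 - 26*c - 36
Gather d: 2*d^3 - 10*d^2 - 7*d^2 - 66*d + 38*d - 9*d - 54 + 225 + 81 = 2*d^3 - 17*d^2 - 37*d + 252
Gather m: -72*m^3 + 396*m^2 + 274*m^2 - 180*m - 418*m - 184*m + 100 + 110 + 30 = -72*m^3 + 670*m^2 - 782*m + 240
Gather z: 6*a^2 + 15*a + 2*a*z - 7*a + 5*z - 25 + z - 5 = 6*a^2 + 8*a + z*(2*a + 6) - 30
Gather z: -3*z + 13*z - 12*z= -2*z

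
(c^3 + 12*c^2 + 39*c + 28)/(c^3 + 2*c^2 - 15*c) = (c^3 + 12*c^2 + 39*c + 28)/(c*(c^2 + 2*c - 15))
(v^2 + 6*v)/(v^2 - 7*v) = (v + 6)/(v - 7)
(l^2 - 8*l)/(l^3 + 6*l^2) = (l - 8)/(l*(l + 6))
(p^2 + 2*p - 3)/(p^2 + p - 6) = (p - 1)/(p - 2)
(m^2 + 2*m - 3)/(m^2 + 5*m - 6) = (m + 3)/(m + 6)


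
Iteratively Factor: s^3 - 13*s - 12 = (s - 4)*(s^2 + 4*s + 3) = (s - 4)*(s + 3)*(s + 1)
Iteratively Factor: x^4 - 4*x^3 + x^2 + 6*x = (x - 3)*(x^3 - x^2 - 2*x) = x*(x - 3)*(x^2 - x - 2) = x*(x - 3)*(x + 1)*(x - 2)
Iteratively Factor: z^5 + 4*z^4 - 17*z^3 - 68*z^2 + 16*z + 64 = (z + 4)*(z^4 - 17*z^2 + 16) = (z + 1)*(z + 4)*(z^3 - z^2 - 16*z + 16) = (z - 1)*(z + 1)*(z + 4)*(z^2 - 16) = (z - 1)*(z + 1)*(z + 4)^2*(z - 4)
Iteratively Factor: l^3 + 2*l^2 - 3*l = (l + 3)*(l^2 - l) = l*(l + 3)*(l - 1)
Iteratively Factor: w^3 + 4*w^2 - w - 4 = (w - 1)*(w^2 + 5*w + 4) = (w - 1)*(w + 1)*(w + 4)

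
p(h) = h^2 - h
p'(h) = 2*h - 1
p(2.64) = 4.33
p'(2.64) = 4.28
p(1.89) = 1.68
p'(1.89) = 2.78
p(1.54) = 0.83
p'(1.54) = 2.08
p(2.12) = 2.37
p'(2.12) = 3.24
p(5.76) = 27.42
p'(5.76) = 10.52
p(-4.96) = 29.56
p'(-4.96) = -10.92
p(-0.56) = 0.87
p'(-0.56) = -2.12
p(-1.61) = 4.20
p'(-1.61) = -4.22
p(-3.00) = 12.00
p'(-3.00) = -7.00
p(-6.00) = 42.00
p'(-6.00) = -13.00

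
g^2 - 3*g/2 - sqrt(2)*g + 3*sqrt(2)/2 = (g - 3/2)*(g - sqrt(2))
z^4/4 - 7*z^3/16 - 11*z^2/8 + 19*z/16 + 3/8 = (z/4 + 1/2)*(z - 3)*(z - 1)*(z + 1/4)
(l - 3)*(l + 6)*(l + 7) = l^3 + 10*l^2 + 3*l - 126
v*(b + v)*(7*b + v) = 7*b^2*v + 8*b*v^2 + v^3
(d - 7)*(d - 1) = d^2 - 8*d + 7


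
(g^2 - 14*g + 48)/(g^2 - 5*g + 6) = (g^2 - 14*g + 48)/(g^2 - 5*g + 6)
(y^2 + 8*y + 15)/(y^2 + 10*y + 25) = (y + 3)/(y + 5)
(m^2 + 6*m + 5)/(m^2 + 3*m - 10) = (m + 1)/(m - 2)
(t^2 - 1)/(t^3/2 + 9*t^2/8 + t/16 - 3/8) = 16*(t^2 - 1)/(8*t^3 + 18*t^2 + t - 6)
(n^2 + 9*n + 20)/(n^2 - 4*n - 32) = (n + 5)/(n - 8)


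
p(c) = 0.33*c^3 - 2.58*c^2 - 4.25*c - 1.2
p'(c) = 0.99*c^2 - 5.16*c - 4.25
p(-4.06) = -48.56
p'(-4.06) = 33.02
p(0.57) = -4.40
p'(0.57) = -6.87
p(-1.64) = -2.62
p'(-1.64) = 6.88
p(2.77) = -25.75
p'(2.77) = -10.95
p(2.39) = -21.59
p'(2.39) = -10.93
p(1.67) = -13.96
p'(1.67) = -10.11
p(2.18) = -19.31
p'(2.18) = -10.79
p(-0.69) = 0.40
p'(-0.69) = -0.22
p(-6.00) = -139.86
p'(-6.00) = 62.35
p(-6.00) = -139.86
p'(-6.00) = 62.35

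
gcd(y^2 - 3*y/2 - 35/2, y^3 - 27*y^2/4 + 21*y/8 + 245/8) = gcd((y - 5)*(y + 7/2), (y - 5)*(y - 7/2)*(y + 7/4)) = y - 5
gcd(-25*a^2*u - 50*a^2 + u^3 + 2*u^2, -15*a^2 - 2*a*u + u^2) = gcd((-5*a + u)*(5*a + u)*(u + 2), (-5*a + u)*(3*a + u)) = -5*a + u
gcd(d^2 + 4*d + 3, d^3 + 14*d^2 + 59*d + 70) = 1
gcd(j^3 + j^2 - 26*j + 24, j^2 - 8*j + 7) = j - 1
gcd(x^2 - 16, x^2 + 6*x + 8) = x + 4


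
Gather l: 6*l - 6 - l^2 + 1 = -l^2 + 6*l - 5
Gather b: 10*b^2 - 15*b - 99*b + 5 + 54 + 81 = 10*b^2 - 114*b + 140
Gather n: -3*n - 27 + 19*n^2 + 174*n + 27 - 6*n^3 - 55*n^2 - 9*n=-6*n^3 - 36*n^2 + 162*n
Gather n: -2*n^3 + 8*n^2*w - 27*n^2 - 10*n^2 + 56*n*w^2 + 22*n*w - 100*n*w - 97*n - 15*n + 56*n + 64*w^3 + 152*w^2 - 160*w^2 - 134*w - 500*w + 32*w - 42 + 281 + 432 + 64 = -2*n^3 + n^2*(8*w - 37) + n*(56*w^2 - 78*w - 56) + 64*w^3 - 8*w^2 - 602*w + 735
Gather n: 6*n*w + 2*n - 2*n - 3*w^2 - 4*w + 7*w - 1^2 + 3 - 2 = 6*n*w - 3*w^2 + 3*w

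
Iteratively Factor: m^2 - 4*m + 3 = (m - 1)*(m - 3)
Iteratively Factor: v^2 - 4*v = (v - 4)*(v)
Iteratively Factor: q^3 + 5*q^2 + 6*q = (q + 3)*(q^2 + 2*q) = q*(q + 3)*(q + 2)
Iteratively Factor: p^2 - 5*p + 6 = (p - 3)*(p - 2)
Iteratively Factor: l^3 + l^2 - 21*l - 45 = (l + 3)*(l^2 - 2*l - 15) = (l + 3)^2*(l - 5)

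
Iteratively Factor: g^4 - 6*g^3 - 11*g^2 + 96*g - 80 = (g - 4)*(g^3 - 2*g^2 - 19*g + 20) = (g - 5)*(g - 4)*(g^2 + 3*g - 4) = (g - 5)*(g - 4)*(g + 4)*(g - 1)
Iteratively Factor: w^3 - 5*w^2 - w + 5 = (w + 1)*(w^2 - 6*w + 5) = (w - 1)*(w + 1)*(w - 5)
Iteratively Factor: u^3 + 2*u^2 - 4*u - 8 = (u + 2)*(u^2 - 4) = (u + 2)^2*(u - 2)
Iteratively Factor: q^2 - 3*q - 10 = (q - 5)*(q + 2)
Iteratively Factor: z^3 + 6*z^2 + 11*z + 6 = (z + 1)*(z^2 + 5*z + 6) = (z + 1)*(z + 3)*(z + 2)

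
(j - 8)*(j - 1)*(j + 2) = j^3 - 7*j^2 - 10*j + 16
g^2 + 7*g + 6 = (g + 1)*(g + 6)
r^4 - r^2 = r^2*(r - 1)*(r + 1)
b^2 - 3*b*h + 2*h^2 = (b - 2*h)*(b - h)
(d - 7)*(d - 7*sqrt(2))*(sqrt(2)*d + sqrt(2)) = sqrt(2)*d^3 - 14*d^2 - 6*sqrt(2)*d^2 - 7*sqrt(2)*d + 84*d + 98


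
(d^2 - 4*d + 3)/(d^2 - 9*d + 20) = (d^2 - 4*d + 3)/(d^2 - 9*d + 20)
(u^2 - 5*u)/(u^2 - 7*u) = (u - 5)/(u - 7)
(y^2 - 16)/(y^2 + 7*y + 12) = (y - 4)/(y + 3)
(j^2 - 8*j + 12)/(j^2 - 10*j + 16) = (j - 6)/(j - 8)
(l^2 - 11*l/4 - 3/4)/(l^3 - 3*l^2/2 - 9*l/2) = (4*l + 1)/(2*l*(2*l + 3))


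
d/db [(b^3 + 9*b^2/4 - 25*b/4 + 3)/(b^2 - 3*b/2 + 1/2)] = (8*b^2 - 8*b + 11)/(2*(4*b^2 - 4*b + 1))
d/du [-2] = 0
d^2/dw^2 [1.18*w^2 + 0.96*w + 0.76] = 2.36000000000000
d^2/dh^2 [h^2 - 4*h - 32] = 2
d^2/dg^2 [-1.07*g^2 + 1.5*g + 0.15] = -2.14000000000000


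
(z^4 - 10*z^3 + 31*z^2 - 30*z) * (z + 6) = z^5 - 4*z^4 - 29*z^3 + 156*z^2 - 180*z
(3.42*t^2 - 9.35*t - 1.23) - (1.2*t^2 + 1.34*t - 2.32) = 2.22*t^2 - 10.69*t + 1.09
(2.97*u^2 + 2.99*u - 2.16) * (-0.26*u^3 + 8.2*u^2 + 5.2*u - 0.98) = -0.7722*u^5 + 23.5766*u^4 + 40.5236*u^3 - 5.0746*u^2 - 14.1622*u + 2.1168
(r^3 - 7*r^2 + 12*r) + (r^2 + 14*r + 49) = r^3 - 6*r^2 + 26*r + 49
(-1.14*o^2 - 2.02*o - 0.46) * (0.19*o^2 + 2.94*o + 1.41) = -0.2166*o^4 - 3.7354*o^3 - 7.6336*o^2 - 4.2006*o - 0.6486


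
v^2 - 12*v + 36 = (v - 6)^2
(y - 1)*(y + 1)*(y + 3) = y^3 + 3*y^2 - y - 3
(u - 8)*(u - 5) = u^2 - 13*u + 40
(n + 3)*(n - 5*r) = n^2 - 5*n*r + 3*n - 15*r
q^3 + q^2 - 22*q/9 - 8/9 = (q - 4/3)*(q + 1/3)*(q + 2)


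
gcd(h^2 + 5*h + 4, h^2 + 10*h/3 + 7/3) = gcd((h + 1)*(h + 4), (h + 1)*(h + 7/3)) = h + 1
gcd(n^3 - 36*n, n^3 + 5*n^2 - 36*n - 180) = n^2 - 36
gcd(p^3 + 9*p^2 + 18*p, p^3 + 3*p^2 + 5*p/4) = p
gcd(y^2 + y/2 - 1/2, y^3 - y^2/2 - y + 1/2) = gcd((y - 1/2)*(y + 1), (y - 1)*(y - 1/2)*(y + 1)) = y^2 + y/2 - 1/2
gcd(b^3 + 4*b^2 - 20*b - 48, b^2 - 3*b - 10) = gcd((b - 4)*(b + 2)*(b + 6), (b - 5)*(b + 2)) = b + 2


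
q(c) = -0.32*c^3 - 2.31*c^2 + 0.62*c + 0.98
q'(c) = -0.96*c^2 - 4.62*c + 0.62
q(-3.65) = -16.50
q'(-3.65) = 4.69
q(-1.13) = -2.21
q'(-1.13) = 4.61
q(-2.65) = -10.93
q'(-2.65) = 6.12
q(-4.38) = -19.16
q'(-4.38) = 2.44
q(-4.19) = -18.63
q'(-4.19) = 3.12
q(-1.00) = -1.63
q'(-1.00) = 4.28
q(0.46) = 0.75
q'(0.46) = -1.71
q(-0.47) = 0.21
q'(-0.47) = 2.58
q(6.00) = -147.58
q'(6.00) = -61.66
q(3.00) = -26.59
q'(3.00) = -21.88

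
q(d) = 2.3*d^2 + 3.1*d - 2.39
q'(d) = 4.6*d + 3.1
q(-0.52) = -3.38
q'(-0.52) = 0.71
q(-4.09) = 23.41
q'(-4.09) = -15.71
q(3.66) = 39.77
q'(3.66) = 19.94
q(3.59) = 38.38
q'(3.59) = 19.61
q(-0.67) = -3.43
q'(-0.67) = 0.02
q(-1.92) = 0.14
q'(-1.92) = -5.73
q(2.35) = 17.60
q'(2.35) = 13.91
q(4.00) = 46.81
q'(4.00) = 21.50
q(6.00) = 99.01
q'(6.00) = 30.70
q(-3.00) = 9.01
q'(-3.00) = -10.70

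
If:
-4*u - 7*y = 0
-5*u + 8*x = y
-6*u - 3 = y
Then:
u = -21/38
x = -93/304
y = 6/19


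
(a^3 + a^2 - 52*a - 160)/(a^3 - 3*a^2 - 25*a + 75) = (a^2 - 4*a - 32)/(a^2 - 8*a + 15)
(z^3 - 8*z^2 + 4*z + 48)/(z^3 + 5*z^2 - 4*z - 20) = (z^2 - 10*z + 24)/(z^2 + 3*z - 10)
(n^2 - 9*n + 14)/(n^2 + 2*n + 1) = (n^2 - 9*n + 14)/(n^2 + 2*n + 1)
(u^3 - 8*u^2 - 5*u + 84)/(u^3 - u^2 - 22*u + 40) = (u^2 - 4*u - 21)/(u^2 + 3*u - 10)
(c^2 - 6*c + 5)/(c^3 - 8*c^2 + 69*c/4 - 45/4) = 4*(c - 1)/(4*c^2 - 12*c + 9)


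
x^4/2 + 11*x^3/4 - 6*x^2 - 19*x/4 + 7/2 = (x/2 + 1/2)*(x - 2)*(x - 1/2)*(x + 7)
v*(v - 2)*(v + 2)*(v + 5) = v^4 + 5*v^3 - 4*v^2 - 20*v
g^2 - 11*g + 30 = (g - 6)*(g - 5)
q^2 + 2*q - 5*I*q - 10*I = (q + 2)*(q - 5*I)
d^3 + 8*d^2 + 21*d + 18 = (d + 2)*(d + 3)^2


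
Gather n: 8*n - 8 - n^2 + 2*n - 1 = -n^2 + 10*n - 9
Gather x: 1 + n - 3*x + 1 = n - 3*x + 2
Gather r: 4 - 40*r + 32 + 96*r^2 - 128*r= 96*r^2 - 168*r + 36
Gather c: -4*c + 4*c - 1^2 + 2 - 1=0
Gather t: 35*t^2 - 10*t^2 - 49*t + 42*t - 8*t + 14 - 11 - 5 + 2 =25*t^2 - 15*t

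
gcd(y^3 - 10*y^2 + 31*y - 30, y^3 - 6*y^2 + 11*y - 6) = y^2 - 5*y + 6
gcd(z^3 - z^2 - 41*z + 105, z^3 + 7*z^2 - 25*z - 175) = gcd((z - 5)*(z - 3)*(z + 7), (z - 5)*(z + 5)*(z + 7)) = z^2 + 2*z - 35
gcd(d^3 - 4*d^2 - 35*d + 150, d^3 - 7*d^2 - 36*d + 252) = d + 6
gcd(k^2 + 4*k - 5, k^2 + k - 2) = k - 1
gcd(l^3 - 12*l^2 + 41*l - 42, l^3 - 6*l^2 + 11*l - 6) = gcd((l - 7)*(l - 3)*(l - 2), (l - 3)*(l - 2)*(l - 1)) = l^2 - 5*l + 6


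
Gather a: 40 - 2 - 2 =36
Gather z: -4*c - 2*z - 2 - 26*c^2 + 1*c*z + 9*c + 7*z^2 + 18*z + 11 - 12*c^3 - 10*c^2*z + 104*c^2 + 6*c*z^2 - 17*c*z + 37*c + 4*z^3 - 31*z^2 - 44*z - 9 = -12*c^3 + 78*c^2 + 42*c + 4*z^3 + z^2*(6*c - 24) + z*(-10*c^2 - 16*c - 28)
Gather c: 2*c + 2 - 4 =2*c - 2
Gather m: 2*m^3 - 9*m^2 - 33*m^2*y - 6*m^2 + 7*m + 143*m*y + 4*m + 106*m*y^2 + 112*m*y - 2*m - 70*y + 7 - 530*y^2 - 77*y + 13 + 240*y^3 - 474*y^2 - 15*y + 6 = 2*m^3 + m^2*(-33*y - 15) + m*(106*y^2 + 255*y + 9) + 240*y^3 - 1004*y^2 - 162*y + 26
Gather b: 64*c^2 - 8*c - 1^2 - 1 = 64*c^2 - 8*c - 2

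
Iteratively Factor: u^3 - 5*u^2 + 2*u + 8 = (u - 2)*(u^2 - 3*u - 4) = (u - 2)*(u + 1)*(u - 4)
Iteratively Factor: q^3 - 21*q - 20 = (q - 5)*(q^2 + 5*q + 4) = (q - 5)*(q + 4)*(q + 1)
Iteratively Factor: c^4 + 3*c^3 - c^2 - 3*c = (c)*(c^3 + 3*c^2 - c - 3) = c*(c - 1)*(c^2 + 4*c + 3) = c*(c - 1)*(c + 3)*(c + 1)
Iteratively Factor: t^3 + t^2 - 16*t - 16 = (t - 4)*(t^2 + 5*t + 4) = (t - 4)*(t + 1)*(t + 4)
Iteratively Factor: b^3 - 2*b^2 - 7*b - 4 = (b + 1)*(b^2 - 3*b - 4) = (b - 4)*(b + 1)*(b + 1)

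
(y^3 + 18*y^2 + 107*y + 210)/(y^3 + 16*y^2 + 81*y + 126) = (y + 5)/(y + 3)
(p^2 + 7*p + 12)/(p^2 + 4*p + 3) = (p + 4)/(p + 1)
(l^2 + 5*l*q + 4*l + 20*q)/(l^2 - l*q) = (l^2 + 5*l*q + 4*l + 20*q)/(l*(l - q))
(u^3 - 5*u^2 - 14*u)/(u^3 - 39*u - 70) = u/(u + 5)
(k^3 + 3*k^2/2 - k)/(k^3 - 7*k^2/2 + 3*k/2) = (k + 2)/(k - 3)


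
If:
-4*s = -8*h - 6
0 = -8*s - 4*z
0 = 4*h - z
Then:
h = -3/8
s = 3/4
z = -3/2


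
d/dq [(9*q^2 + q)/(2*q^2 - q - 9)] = (-11*q^2 - 162*q - 9)/(4*q^4 - 4*q^3 - 35*q^2 + 18*q + 81)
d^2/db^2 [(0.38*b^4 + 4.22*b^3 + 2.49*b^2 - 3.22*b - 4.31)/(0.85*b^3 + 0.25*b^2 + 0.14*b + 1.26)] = (-7.105427357601e-15*b^7 + 1.76161*b^6 - 19.33386*b^5 - 96.723612*b^4 - 53.220164*b^3 + 43.689654*b^2 + 73.074792*b + 11.588612)/(0.614125*b^9 + 0.541875*b^8 + 0.462825*b^7 + 2.925175*b^6 + 1.68273*b^5 + 1.15059*b^4 + 4.315724*b^3 + 1.264788*b^2 + 0.666792*b + 2.000376)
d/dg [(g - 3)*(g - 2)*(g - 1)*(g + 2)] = 4*g^3 - 12*g^2 - 2*g + 16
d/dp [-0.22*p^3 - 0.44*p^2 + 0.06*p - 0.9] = -0.66*p^2 - 0.88*p + 0.06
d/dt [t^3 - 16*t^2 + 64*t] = 3*t^2 - 32*t + 64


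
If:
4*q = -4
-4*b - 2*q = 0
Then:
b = 1/2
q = -1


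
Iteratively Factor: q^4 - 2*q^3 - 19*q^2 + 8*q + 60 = (q - 2)*(q^3 - 19*q - 30) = (q - 2)*(q + 3)*(q^2 - 3*q - 10) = (q - 2)*(q + 2)*(q + 3)*(q - 5)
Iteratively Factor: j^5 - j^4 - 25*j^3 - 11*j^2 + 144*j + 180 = (j - 3)*(j^4 + 2*j^3 - 19*j^2 - 68*j - 60) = (j - 3)*(j + 2)*(j^3 - 19*j - 30) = (j - 3)*(j + 2)*(j + 3)*(j^2 - 3*j - 10) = (j - 3)*(j + 2)^2*(j + 3)*(j - 5)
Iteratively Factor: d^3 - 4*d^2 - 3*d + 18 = (d + 2)*(d^2 - 6*d + 9) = (d - 3)*(d + 2)*(d - 3)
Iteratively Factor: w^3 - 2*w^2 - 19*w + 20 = (w + 4)*(w^2 - 6*w + 5) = (w - 1)*(w + 4)*(w - 5)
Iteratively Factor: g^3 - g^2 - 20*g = (g + 4)*(g^2 - 5*g) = (g - 5)*(g + 4)*(g)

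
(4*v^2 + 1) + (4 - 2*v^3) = -2*v^3 + 4*v^2 + 5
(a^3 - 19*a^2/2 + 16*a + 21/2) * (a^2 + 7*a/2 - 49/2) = a^5 - 6*a^4 - 167*a^3/4 + 1197*a^2/4 - 1421*a/4 - 1029/4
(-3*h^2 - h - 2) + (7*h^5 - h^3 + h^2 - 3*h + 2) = 7*h^5 - h^3 - 2*h^2 - 4*h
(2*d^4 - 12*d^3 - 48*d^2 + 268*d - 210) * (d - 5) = 2*d^5 - 22*d^4 + 12*d^3 + 508*d^2 - 1550*d + 1050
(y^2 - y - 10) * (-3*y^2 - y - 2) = -3*y^4 + 2*y^3 + 29*y^2 + 12*y + 20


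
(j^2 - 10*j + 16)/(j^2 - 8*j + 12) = (j - 8)/(j - 6)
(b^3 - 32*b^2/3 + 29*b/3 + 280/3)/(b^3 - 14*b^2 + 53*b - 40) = (b + 7/3)/(b - 1)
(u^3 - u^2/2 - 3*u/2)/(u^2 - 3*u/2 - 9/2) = u*(-2*u^2 + u + 3)/(-2*u^2 + 3*u + 9)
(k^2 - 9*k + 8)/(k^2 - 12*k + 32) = (k - 1)/(k - 4)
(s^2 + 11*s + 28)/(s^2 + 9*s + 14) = (s + 4)/(s + 2)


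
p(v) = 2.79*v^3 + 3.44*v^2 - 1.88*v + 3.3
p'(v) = 8.37*v^2 + 6.88*v - 1.88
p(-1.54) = 4.16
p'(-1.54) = 7.38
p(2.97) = 101.15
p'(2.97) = 92.38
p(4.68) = 355.83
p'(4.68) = 213.64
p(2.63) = 72.90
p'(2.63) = 74.11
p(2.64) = 73.65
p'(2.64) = 74.62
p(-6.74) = -682.01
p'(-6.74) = 331.98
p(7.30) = 1258.25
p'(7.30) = 494.38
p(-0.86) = 5.69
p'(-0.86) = -1.61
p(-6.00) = -464.22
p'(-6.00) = 258.16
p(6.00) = 718.50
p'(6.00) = 340.72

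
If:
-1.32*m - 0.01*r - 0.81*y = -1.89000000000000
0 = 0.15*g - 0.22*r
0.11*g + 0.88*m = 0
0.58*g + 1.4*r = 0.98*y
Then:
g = 1.70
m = -0.21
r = 1.16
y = 2.67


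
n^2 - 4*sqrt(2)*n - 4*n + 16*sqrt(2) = (n - 4)*(n - 4*sqrt(2))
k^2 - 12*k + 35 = (k - 7)*(k - 5)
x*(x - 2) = x^2 - 2*x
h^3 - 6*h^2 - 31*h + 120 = (h - 8)*(h - 3)*(h + 5)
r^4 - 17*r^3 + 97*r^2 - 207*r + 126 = (r - 7)*(r - 6)*(r - 3)*(r - 1)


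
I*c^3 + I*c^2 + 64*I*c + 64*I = (c - 8*I)*(c + 8*I)*(I*c + I)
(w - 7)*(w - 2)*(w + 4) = w^3 - 5*w^2 - 22*w + 56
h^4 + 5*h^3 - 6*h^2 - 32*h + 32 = (h - 2)*(h - 1)*(h + 4)^2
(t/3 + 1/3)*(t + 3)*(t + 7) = t^3/3 + 11*t^2/3 + 31*t/3 + 7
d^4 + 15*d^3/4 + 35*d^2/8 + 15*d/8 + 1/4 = (d + 1/4)*(d + 1/2)*(d + 1)*(d + 2)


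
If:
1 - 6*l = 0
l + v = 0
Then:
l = 1/6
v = -1/6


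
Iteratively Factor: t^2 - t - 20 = (t - 5)*(t + 4)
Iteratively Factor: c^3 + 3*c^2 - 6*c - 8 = (c - 2)*(c^2 + 5*c + 4) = (c - 2)*(c + 4)*(c + 1)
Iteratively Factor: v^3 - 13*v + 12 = (v - 1)*(v^2 + v - 12) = (v - 1)*(v + 4)*(v - 3)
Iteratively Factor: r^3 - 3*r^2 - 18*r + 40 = (r - 5)*(r^2 + 2*r - 8) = (r - 5)*(r + 4)*(r - 2)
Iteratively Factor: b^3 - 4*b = (b + 2)*(b^2 - 2*b) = b*(b + 2)*(b - 2)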